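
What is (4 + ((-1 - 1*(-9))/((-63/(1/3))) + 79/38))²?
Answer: 1879656025/51581124 ≈ 36.441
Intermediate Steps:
(4 + ((-1 - 1*(-9))/((-63/(1/3))) + 79/38))² = (4 + ((-1 + 9)/((-63/⅓)) + 79*(1/38)))² = (4 + (8/((-63*3)) + 79/38))² = (4 + (8/(-189) + 79/38))² = (4 + (8*(-1/189) + 79/38))² = (4 + (-8/189 + 79/38))² = (4 + 14627/7182)² = (43355/7182)² = 1879656025/51581124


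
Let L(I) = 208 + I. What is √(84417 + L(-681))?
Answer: 2*√20986 ≈ 289.73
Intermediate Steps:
√(84417 + L(-681)) = √(84417 + (208 - 681)) = √(84417 - 473) = √83944 = 2*√20986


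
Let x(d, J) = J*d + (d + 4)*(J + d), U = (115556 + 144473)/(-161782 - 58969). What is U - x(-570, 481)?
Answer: 49402930767/220751 ≈ 2.2379e+5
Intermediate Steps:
U = -260029/220751 (U = 260029/(-220751) = 260029*(-1/220751) = -260029/220751 ≈ -1.1779)
x(d, J) = J*d + (4 + d)*(J + d)
U - x(-570, 481) = -260029/220751 - ((-570)**2 + 4*481 + 4*(-570) + 2*481*(-570)) = -260029/220751 - (324900 + 1924 - 2280 - 548340) = -260029/220751 - 1*(-223796) = -260029/220751 + 223796 = 49402930767/220751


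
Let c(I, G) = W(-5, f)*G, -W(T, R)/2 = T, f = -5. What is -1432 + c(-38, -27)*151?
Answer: -42202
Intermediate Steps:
W(T, R) = -2*T
c(I, G) = 10*G (c(I, G) = (-2*(-5))*G = 10*G)
-1432 + c(-38, -27)*151 = -1432 + (10*(-27))*151 = -1432 - 270*151 = -1432 - 40770 = -42202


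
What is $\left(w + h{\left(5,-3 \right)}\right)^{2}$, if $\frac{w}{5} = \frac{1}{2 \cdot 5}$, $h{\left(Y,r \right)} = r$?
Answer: $\frac{25}{4} \approx 6.25$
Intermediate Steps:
$w = \frac{1}{2}$ ($w = \frac{5}{2 \cdot 5} = \frac{5}{10} = 5 \cdot \frac{1}{10} = \frac{1}{2} \approx 0.5$)
$\left(w + h{\left(5,-3 \right)}\right)^{2} = \left(\frac{1}{2} - 3\right)^{2} = \left(- \frac{5}{2}\right)^{2} = \frac{25}{4}$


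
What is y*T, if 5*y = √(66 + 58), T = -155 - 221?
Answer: -752*√31/5 ≈ -837.39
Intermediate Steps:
T = -376
y = 2*√31/5 (y = √(66 + 58)/5 = √124/5 = (2*√31)/5 = 2*√31/5 ≈ 2.2271)
y*T = (2*√31/5)*(-376) = -752*√31/5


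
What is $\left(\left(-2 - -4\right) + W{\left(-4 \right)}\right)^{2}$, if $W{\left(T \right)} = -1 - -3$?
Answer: $16$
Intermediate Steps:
$W{\left(T \right)} = 2$ ($W{\left(T \right)} = -1 + 3 = 2$)
$\left(\left(-2 - -4\right) + W{\left(-4 \right)}\right)^{2} = \left(\left(-2 - -4\right) + 2\right)^{2} = \left(\left(-2 + 4\right) + 2\right)^{2} = \left(2 + 2\right)^{2} = 4^{2} = 16$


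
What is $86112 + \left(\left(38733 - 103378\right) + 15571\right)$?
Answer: $37038$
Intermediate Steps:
$86112 + \left(\left(38733 - 103378\right) + 15571\right) = 86112 + \left(-64645 + 15571\right) = 86112 - 49074 = 37038$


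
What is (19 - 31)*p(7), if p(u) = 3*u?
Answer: -252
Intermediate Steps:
(19 - 31)*p(7) = (19 - 31)*(3*7) = -12*21 = -252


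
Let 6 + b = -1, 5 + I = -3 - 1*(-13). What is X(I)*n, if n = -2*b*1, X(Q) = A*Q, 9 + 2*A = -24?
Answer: -1155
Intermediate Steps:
A = -33/2 (A = -9/2 + (1/2)*(-24) = -9/2 - 12 = -33/2 ≈ -16.500)
I = 5 (I = -5 + (-3 - 1*(-13)) = -5 + (-3 + 13) = -5 + 10 = 5)
b = -7 (b = -6 - 1 = -7)
X(Q) = -33*Q/2
n = 14 (n = -2*(-7)*1 = 14*1 = 14)
X(I)*n = -33/2*5*14 = -165/2*14 = -1155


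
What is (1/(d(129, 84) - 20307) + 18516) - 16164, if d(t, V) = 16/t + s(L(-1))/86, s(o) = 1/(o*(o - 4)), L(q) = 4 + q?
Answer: 12322539342/5239175 ≈ 2352.0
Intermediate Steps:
s(o) = 1/(o*(-4 + o))
d(t, V) = -1/258 + 16/t (d(t, V) = 16/t + (1/((4 - 1)*(-4 + (4 - 1))))/86 = 16/t + (1/(3*(-4 + 3)))*(1/86) = 16/t + ((⅓)/(-1))*(1/86) = 16/t + ((⅓)*(-1))*(1/86) = 16/t - ⅓*1/86 = 16/t - 1/258 = -1/258 + 16/t)
(1/(d(129, 84) - 20307) + 18516) - 16164 = (1/((1/258)*(4128 - 1*129)/129 - 20307) + 18516) - 16164 = (1/((1/258)*(1/129)*(4128 - 129) - 20307) + 18516) - 16164 = (1/((1/258)*(1/129)*3999 - 20307) + 18516) - 16164 = (1/(31/258 - 20307) + 18516) - 16164 = (1/(-5239175/258) + 18516) - 16164 = (-258/5239175 + 18516) - 16164 = 97008564042/5239175 - 16164 = 12322539342/5239175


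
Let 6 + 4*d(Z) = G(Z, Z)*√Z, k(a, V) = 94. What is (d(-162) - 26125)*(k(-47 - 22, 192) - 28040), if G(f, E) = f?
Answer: 730131169 + 10186317*I*√2 ≈ 7.3013e+8 + 1.4406e+7*I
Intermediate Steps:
d(Z) = -3/2 + Z^(3/2)/4 (d(Z) = -3/2 + (Z*√Z)/4 = -3/2 + Z^(3/2)/4)
(d(-162) - 26125)*(k(-47 - 22, 192) - 28040) = ((-3/2 + (-162)^(3/2)/4) - 26125)*(94 - 28040) = ((-3/2 + (-1458*I*√2)/4) - 26125)*(-27946) = ((-3/2 - 729*I*√2/2) - 26125)*(-27946) = (-52253/2 - 729*I*√2/2)*(-27946) = 730131169 + 10186317*I*√2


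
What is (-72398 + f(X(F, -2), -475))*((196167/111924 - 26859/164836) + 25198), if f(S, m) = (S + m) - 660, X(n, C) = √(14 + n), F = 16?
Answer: -33914897810319418/18302683 + 1383660308038*√30/54908049 ≈ -1.8529e+9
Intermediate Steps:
f(S, m) = -660 + S + m
(-72398 + f(X(F, -2), -475))*((196167/111924 - 26859/164836) + 25198) = (-72398 + (-660 + √(14 + 16) - 475))*((196167/111924 - 26859/164836) + 25198) = (-72398 + (-660 + √30 - 475))*((196167*(1/111924) - 26859*1/164836) + 25198) = (-72398 + (-1135 + √30))*((65389/37308 - 3837/23548) + 25198) = (-73533 + √30)*(87289336/54908049 + 25198) = (-73533 + √30)*(1383660308038/54908049) = -33914897810319418/18302683 + 1383660308038*√30/54908049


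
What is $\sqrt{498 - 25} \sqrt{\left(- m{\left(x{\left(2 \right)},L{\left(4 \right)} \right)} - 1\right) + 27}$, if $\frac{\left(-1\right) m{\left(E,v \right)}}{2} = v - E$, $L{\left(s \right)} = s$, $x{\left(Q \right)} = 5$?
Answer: $2 \sqrt{2838} \approx 106.55$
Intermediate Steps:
$m{\left(E,v \right)} = - 2 v + 2 E$ ($m{\left(E,v \right)} = - 2 \left(v - E\right) = - 2 v + 2 E$)
$\sqrt{498 - 25} \sqrt{\left(- m{\left(x{\left(2 \right)},L{\left(4 \right)} \right)} - 1\right) + 27} = \sqrt{498 - 25} \sqrt{\left(- (\left(-2\right) 4 + 2 \cdot 5) - 1\right) + 27} = \sqrt{473} \sqrt{\left(- (-8 + 10) - 1\right) + 27} = \sqrt{473} \sqrt{\left(\left(-1\right) 2 - 1\right) + 27} = \sqrt{473} \sqrt{\left(-2 - 1\right) + 27} = \sqrt{473} \sqrt{-3 + 27} = \sqrt{473} \sqrt{24} = \sqrt{473} \cdot 2 \sqrt{6} = 2 \sqrt{2838}$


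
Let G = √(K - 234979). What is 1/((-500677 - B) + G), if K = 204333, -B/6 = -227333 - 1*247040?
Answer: -304265/1018349095261 - I*√30646/11201840047871 ≈ -2.9878e-7 - 1.5628e-11*I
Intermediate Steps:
B = 2846238 (B = -6*(-227333 - 1*247040) = -6*(-227333 - 247040) = -6*(-474373) = 2846238)
G = I*√30646 (G = √(204333 - 234979) = √(-30646) = I*√30646 ≈ 175.06*I)
1/((-500677 - B) + G) = 1/((-500677 - 1*2846238) + I*√30646) = 1/((-500677 - 2846238) + I*√30646) = 1/(-3346915 + I*√30646)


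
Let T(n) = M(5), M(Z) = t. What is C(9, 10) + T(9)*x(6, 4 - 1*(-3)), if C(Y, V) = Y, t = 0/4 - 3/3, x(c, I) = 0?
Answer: 9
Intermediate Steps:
t = -1 (t = 0*(¼) - 3*⅓ = 0 - 1 = -1)
M(Z) = -1
T(n) = -1
C(9, 10) + T(9)*x(6, 4 - 1*(-3)) = 9 - 1*0 = 9 + 0 = 9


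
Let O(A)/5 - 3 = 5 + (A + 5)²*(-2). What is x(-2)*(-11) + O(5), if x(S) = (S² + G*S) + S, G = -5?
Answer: -1092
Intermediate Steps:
x(S) = S² - 4*S (x(S) = (S² - 5*S) + S = S² - 4*S)
O(A) = 40 - 10*(5 + A)² (O(A) = 15 + 5*(5 + (A + 5)²*(-2)) = 15 + 5*(5 + (5 + A)²*(-2)) = 15 + 5*(5 - 2*(5 + A)²) = 15 + (25 - 10*(5 + A)²) = 40 - 10*(5 + A)²)
x(-2)*(-11) + O(5) = -2*(-4 - 2)*(-11) + (40 - 10*(5 + 5)²) = -2*(-6)*(-11) + (40 - 10*10²) = 12*(-11) + (40 - 10*100) = -132 + (40 - 1000) = -132 - 960 = -1092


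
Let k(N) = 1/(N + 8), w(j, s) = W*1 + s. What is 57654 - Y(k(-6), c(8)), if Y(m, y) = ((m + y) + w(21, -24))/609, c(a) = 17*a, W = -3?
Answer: 23407451/406 ≈ 57654.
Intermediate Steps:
w(j, s) = -3 + s (w(j, s) = -3*1 + s = -3 + s)
k(N) = 1/(8 + N)
Y(m, y) = -9/203 + m/609 + y/609 (Y(m, y) = ((m + y) + (-3 - 24))/609 = ((m + y) - 27)*(1/609) = (-27 + m + y)*(1/609) = -9/203 + m/609 + y/609)
57654 - Y(k(-6), c(8)) = 57654 - (-9/203 + 1/(609*(8 - 6)) + (17*8)/609) = 57654 - (-9/203 + (1/609)/2 + (1/609)*136) = 57654 - (-9/203 + (1/609)*(½) + 136/609) = 57654 - (-9/203 + 1/1218 + 136/609) = 57654 - 1*73/406 = 57654 - 73/406 = 23407451/406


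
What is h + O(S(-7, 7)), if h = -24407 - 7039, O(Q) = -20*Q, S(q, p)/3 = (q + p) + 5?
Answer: -31746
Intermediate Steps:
S(q, p) = 15 + 3*p + 3*q (S(q, p) = 3*((q + p) + 5) = 3*((p + q) + 5) = 3*(5 + p + q) = 15 + 3*p + 3*q)
h = -31446
h + O(S(-7, 7)) = -31446 - 20*(15 + 3*7 + 3*(-7)) = -31446 - 20*(15 + 21 - 21) = -31446 - 20*15 = -31446 - 300 = -31746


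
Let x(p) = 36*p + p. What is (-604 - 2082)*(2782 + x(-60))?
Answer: -1509532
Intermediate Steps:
x(p) = 37*p
(-604 - 2082)*(2782 + x(-60)) = (-604 - 2082)*(2782 + 37*(-60)) = -2686*(2782 - 2220) = -2686*562 = -1509532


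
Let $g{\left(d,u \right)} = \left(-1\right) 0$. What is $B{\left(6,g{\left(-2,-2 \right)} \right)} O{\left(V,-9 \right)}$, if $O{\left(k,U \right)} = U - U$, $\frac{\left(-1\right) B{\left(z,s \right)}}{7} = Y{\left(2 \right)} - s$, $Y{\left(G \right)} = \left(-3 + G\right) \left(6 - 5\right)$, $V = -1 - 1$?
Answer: $0$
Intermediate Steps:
$V = -2$
$g{\left(d,u \right)} = 0$
$Y{\left(G \right)} = -3 + G$ ($Y{\left(G \right)} = \left(-3 + G\right) 1 = -3 + G$)
$B{\left(z,s \right)} = 7 + 7 s$ ($B{\left(z,s \right)} = - 7 \left(\left(-3 + 2\right) - s\right) = - 7 \left(-1 - s\right) = 7 + 7 s$)
$O{\left(k,U \right)} = 0$
$B{\left(6,g{\left(-2,-2 \right)} \right)} O{\left(V,-9 \right)} = \left(7 + 7 \cdot 0\right) 0 = \left(7 + 0\right) 0 = 7 \cdot 0 = 0$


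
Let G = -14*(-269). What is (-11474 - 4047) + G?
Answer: -11755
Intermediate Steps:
G = 3766
(-11474 - 4047) + G = (-11474 - 4047) + 3766 = -15521 + 3766 = -11755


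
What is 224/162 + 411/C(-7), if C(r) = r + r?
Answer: -31723/1134 ≈ -27.974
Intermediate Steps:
C(r) = 2*r
224/162 + 411/C(-7) = 224/162 + 411/((2*(-7))) = 224*(1/162) + 411/(-14) = 112/81 + 411*(-1/14) = 112/81 - 411/14 = -31723/1134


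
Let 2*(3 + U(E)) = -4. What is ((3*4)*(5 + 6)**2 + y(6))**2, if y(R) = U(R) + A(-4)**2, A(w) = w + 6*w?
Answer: 4977361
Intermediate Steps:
U(E) = -5 (U(E) = -3 + (1/2)*(-4) = -3 - 2 = -5)
A(w) = 7*w
y(R) = 779 (y(R) = -5 + (7*(-4))**2 = -5 + (-28)**2 = -5 + 784 = 779)
((3*4)*(5 + 6)**2 + y(6))**2 = ((3*4)*(5 + 6)**2 + 779)**2 = (12*11**2 + 779)**2 = (12*121 + 779)**2 = (1452 + 779)**2 = 2231**2 = 4977361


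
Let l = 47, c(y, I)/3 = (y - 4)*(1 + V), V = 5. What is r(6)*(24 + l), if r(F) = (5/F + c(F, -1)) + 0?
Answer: 15691/6 ≈ 2615.2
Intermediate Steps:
c(y, I) = -72 + 18*y (c(y, I) = 3*((y - 4)*(1 + 5)) = 3*((-4 + y)*6) = 3*(-24 + 6*y) = -72 + 18*y)
r(F) = -72 + 5/F + 18*F (r(F) = (5/F + (-72 + 18*F)) + 0 = (-72 + 5/F + 18*F) + 0 = -72 + 5/F + 18*F)
r(6)*(24 + l) = (-72 + 5/6 + 18*6)*(24 + 47) = (-72 + 5*(⅙) + 108)*71 = (-72 + ⅚ + 108)*71 = (221/6)*71 = 15691/6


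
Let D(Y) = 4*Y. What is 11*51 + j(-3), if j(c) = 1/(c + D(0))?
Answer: 1682/3 ≈ 560.67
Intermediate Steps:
j(c) = 1/c (j(c) = 1/(c + 4*0) = 1/(c + 0) = 1/c)
11*51 + j(-3) = 11*51 + 1/(-3) = 561 - ⅓ = 1682/3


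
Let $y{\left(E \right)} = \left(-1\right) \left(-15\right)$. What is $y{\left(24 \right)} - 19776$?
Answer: $-19761$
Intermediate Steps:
$y{\left(E \right)} = 15$
$y{\left(24 \right)} - 19776 = 15 - 19776 = -19761$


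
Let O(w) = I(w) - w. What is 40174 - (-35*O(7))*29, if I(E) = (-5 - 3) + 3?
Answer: 27994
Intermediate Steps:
I(E) = -5 (I(E) = -8 + 3 = -5)
O(w) = -5 - w
40174 - (-35*O(7))*29 = 40174 - (-35*(-5 - 1*7))*29 = 40174 - (-35*(-5 - 7))*29 = 40174 - (-35*(-12))*29 = 40174 - 420*29 = 40174 - 1*12180 = 40174 - 12180 = 27994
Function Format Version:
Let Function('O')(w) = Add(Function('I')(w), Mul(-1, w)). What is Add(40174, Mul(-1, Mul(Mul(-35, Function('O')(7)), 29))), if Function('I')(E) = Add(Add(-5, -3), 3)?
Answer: 27994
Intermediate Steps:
Function('I')(E) = -5 (Function('I')(E) = Add(-8, 3) = -5)
Function('O')(w) = Add(-5, Mul(-1, w))
Add(40174, Mul(-1, Mul(Mul(-35, Function('O')(7)), 29))) = Add(40174, Mul(-1, Mul(Mul(-35, Add(-5, Mul(-1, 7))), 29))) = Add(40174, Mul(-1, Mul(Mul(-35, Add(-5, -7)), 29))) = Add(40174, Mul(-1, Mul(Mul(-35, -12), 29))) = Add(40174, Mul(-1, Mul(420, 29))) = Add(40174, Mul(-1, 12180)) = Add(40174, -12180) = 27994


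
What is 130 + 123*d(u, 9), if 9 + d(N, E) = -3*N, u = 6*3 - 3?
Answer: -6512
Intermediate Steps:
u = 15 (u = 18 - 3 = 15)
d(N, E) = -9 - 3*N
130 + 123*d(u, 9) = 130 + 123*(-9 - 3*15) = 130 + 123*(-9 - 45) = 130 + 123*(-54) = 130 - 6642 = -6512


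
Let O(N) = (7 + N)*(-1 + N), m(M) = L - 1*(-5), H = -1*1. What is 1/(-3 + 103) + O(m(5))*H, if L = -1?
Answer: -3299/100 ≈ -32.990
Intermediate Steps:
H = -1
m(M) = 4 (m(M) = -1 - 1*(-5) = -1 + 5 = 4)
O(N) = (-1 + N)*(7 + N)
1/(-3 + 103) + O(m(5))*H = 1/(-3 + 103) + (-7 + 4² + 6*4)*(-1) = 1/100 + (-7 + 16 + 24)*(-1) = 1/100 + 33*(-1) = 1/100 - 33 = -3299/100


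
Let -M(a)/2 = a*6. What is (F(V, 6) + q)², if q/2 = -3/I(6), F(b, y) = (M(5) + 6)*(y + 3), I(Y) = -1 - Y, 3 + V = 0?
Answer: 11532816/49 ≈ 2.3536e+5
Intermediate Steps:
V = -3 (V = -3 + 0 = -3)
M(a) = -12*a (M(a) = -2*a*6 = -12*a)
F(b, y) = -162 - 54*y (F(b, y) = (-12*5 + 6)*(y + 3) = (-60 + 6)*(3 + y) = -54*(3 + y) = -162 - 54*y)
q = 6/7 (q = 2*(-3/(-1 - 1*6)) = 2*(-3/(-1 - 6)) = 2*(-3/(-7)) = 2*(-3*(-⅐)) = 2*(3/7) = 6/7 ≈ 0.85714)
(F(V, 6) + q)² = ((-162 - 54*6) + 6/7)² = ((-162 - 324) + 6/7)² = (-486 + 6/7)² = (-3396/7)² = 11532816/49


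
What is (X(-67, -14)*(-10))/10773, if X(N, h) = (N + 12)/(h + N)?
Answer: -550/872613 ≈ -0.00063029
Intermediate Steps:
X(N, h) = (12 + N)/(N + h)
(X(-67, -14)*(-10))/10773 = (((12 - 67)/(-67 - 14))*(-10))/10773 = ((-55/(-81))*(-10))*(1/10773) = (-1/81*(-55)*(-10))*(1/10773) = ((55/81)*(-10))*(1/10773) = -550/81*1/10773 = -550/872613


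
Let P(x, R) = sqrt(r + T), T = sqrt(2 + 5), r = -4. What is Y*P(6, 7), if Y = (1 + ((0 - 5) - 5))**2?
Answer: 81*sqrt(-4 + sqrt(7)) ≈ 94.261*I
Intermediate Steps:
T = sqrt(7) ≈ 2.6458
P(x, R) = sqrt(-4 + sqrt(7))
Y = 81 (Y = (1 + (-5 - 5))**2 = (1 - 10)**2 = (-9)**2 = 81)
Y*P(6, 7) = 81*sqrt(-4 + sqrt(7))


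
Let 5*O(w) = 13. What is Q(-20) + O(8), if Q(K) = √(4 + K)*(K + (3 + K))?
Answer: 13/5 - 148*I ≈ 2.6 - 148.0*I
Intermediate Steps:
O(w) = 13/5 (O(w) = (⅕)*13 = 13/5)
Q(K) = √(4 + K)*(3 + 2*K)
Q(-20) + O(8) = √(4 - 20)*(3 + 2*(-20)) + 13/5 = √(-16)*(3 - 40) + 13/5 = (4*I)*(-37) + 13/5 = -148*I + 13/5 = 13/5 - 148*I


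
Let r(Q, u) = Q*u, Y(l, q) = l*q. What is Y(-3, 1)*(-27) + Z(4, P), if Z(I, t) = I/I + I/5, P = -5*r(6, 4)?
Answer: 414/5 ≈ 82.800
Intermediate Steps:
P = -120 (P = -30*4 = -5*24 = -120)
Z(I, t) = 1 + I/5 (Z(I, t) = 1 + I*(⅕) = 1 + I/5)
Y(-3, 1)*(-27) + Z(4, P) = -3*1*(-27) + (1 + (⅕)*4) = -3*(-27) + (1 + ⅘) = 81 + 9/5 = 414/5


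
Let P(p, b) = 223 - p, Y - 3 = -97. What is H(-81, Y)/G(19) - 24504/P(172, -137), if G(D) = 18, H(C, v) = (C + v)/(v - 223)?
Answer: -46603633/97002 ≈ -480.44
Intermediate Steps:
Y = -94 (Y = 3 - 97 = -94)
H(C, v) = (C + v)/(-223 + v)
H(-81, Y)/G(19) - 24504/P(172, -137) = ((-81 - 94)/(-223 - 94))/18 - 24504/(223 - 1*172) = (-175/(-317))*(1/18) - 24504/(223 - 172) = -1/317*(-175)*(1/18) - 24504/51 = (175/317)*(1/18) - 24504*1/51 = 175/5706 - 8168/17 = -46603633/97002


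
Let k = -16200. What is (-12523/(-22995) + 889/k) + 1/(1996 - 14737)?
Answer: 2459226121/5022502200 ≈ 0.48964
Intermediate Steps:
(-12523/(-22995) + 889/k) + 1/(1996 - 14737) = (-12523/(-22995) + 889/(-16200)) + 1/(1996 - 14737) = (-12523*(-1/22995) + 889*(-1/16200)) + 1/(-12741) = (1789/3285 - 889/16200) - 1/12741 = 579143/1182600 - 1/12741 = 2459226121/5022502200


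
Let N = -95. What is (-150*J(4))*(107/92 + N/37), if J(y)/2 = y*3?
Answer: 4302900/851 ≈ 5056.3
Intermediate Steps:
J(y) = 6*y (J(y) = 2*(y*3) = 2*(3*y) = 6*y)
(-150*J(4))*(107/92 + N/37) = (-900*4)*(107/92 - 95/37) = (-150*24)*(107*(1/92) - 95*1/37) = -3600*(107/92 - 95/37) = -3600*(-4781/3404) = 4302900/851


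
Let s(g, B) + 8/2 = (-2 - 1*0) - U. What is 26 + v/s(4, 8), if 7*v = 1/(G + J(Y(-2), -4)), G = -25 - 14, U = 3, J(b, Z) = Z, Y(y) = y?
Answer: 70435/2709 ≈ 26.000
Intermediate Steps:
G = -39
s(g, B) = -9 (s(g, B) = -4 + ((-2 - 1*0) - 1*3) = -4 + ((-2 + 0) - 3) = -4 + (-2 - 3) = -4 - 5 = -9)
v = -1/301 (v = 1/(7*(-39 - 4)) = (1/7)/(-43) = (1/7)*(-1/43) = -1/301 ≈ -0.0033223)
26 + v/s(4, 8) = 26 - 1/301/(-9) = 26 - 1/9*(-1/301) = 26 + 1/2709 = 70435/2709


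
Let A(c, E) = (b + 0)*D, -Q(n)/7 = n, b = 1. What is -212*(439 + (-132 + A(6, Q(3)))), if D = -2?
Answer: -64660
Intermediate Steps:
Q(n) = -7*n
A(c, E) = -2 (A(c, E) = (1 + 0)*(-2) = 1*(-2) = -2)
-212*(439 + (-132 + A(6, Q(3)))) = -212*(439 + (-132 - 2)) = -212*(439 - 134) = -212*305 = -64660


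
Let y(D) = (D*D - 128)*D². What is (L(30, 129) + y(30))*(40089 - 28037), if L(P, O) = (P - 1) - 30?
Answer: 8373717548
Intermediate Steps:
L(P, O) = -31 + P (L(P, O) = (-1 + P) - 30 = -31 + P)
y(D) = D²*(-128 + D²) (y(D) = (D² - 128)*D² = (-128 + D²)*D² = D²*(-128 + D²))
(L(30, 129) + y(30))*(40089 - 28037) = ((-31 + 30) + 30²*(-128 + 30²))*(40089 - 28037) = (-1 + 900*(-128 + 900))*12052 = (-1 + 900*772)*12052 = (-1 + 694800)*12052 = 694799*12052 = 8373717548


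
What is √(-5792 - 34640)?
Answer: 76*I*√7 ≈ 201.08*I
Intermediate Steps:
√(-5792 - 34640) = √(-40432) = 76*I*√7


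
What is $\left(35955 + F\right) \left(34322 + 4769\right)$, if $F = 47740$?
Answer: $3271721245$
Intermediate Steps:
$\left(35955 + F\right) \left(34322 + 4769\right) = \left(35955 + 47740\right) \left(34322 + 4769\right) = 83695 \cdot 39091 = 3271721245$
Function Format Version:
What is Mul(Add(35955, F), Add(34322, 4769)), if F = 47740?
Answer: 3271721245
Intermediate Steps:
Mul(Add(35955, F), Add(34322, 4769)) = Mul(Add(35955, 47740), Add(34322, 4769)) = Mul(83695, 39091) = 3271721245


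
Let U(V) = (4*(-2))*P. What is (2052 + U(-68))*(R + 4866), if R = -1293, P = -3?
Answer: 7417548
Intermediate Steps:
U(V) = 24 (U(V) = (4*(-2))*(-3) = -8*(-3) = 24)
(2052 + U(-68))*(R + 4866) = (2052 + 24)*(-1293 + 4866) = 2076*3573 = 7417548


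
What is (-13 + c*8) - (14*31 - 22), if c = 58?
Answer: 39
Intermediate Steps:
(-13 + c*8) - (14*31 - 22) = (-13 + 58*8) - (14*31 - 22) = (-13 + 464) - (434 - 22) = 451 - 1*412 = 451 - 412 = 39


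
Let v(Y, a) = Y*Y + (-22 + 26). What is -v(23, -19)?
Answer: -533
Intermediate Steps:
v(Y, a) = 4 + Y² (v(Y, a) = Y² + 4 = 4 + Y²)
-v(23, -19) = -(4 + 23²) = -(4 + 529) = -1*533 = -533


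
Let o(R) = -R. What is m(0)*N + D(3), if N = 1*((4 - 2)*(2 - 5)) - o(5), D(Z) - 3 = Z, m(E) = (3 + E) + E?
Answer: 3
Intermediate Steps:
m(E) = 3 + 2*E
D(Z) = 3 + Z
N = -1 (N = 1*((4 - 2)*(2 - 5)) - (-1)*5 = 1*(2*(-3)) - 1*(-5) = 1*(-6) + 5 = -6 + 5 = -1)
m(0)*N + D(3) = (3 + 2*0)*(-1) + (3 + 3) = (3 + 0)*(-1) + 6 = 3*(-1) + 6 = -3 + 6 = 3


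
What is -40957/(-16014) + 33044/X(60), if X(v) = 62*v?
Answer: 4732824/413695 ≈ 11.440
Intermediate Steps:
-40957/(-16014) + 33044/X(60) = -40957/(-16014) + 33044/((62*60)) = -40957*(-1/16014) + 33044/3720 = 40957/16014 + 33044*(1/3720) = 40957/16014 + 8261/930 = 4732824/413695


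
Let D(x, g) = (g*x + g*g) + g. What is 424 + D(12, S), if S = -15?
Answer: 454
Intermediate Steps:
D(x, g) = g + g² + g*x (D(x, g) = (g*x + g²) + g = (g² + g*x) + g = g + g² + g*x)
424 + D(12, S) = 424 - 15*(1 - 15 + 12) = 424 - 15*(-2) = 424 + 30 = 454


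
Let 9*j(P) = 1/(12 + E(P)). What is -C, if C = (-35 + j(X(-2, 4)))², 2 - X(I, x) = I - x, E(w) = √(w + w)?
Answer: -25391521/20736 ≈ -1224.5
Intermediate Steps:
E(w) = √2*√w (E(w) = √(2*w) = √2*√w)
X(I, x) = 2 + x - I (X(I, x) = 2 - (I - x) = 2 + (x - I) = 2 + x - I)
j(P) = 1/(9*(12 + √2*√P))
C = 25391521/20736 (C = (-35 + 1/(9*(12 + √2*√(2 + 4 - 1*(-2)))))² = (-35 + 1/(9*(12 + √2*√(2 + 4 + 2))))² = (-35 + 1/(9*(12 + √2*√8)))² = (-35 + 1/(9*(12 + √2*(2*√2))))² = (-35 + 1/(9*(12 + 4)))² = (-35 + (⅑)/16)² = (-35 + (⅑)*(1/16))² = (-35 + 1/144)² = (-5039/144)² = 25391521/20736 ≈ 1224.5)
-C = -1*25391521/20736 = -25391521/20736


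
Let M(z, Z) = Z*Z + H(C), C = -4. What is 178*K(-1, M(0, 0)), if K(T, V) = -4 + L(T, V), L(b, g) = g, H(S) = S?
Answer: -1424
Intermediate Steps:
M(z, Z) = -4 + Z² (M(z, Z) = Z*Z - 4 = Z² - 4 = -4 + Z²)
K(T, V) = -4 + V
178*K(-1, M(0, 0)) = 178*(-4 + (-4 + 0²)) = 178*(-4 + (-4 + 0)) = 178*(-4 - 4) = 178*(-8) = -1424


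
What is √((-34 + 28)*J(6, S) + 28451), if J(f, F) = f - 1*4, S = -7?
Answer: √28439 ≈ 168.64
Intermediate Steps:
J(f, F) = -4 + f (J(f, F) = f - 4 = -4 + f)
√((-34 + 28)*J(6, S) + 28451) = √((-34 + 28)*(-4 + 6) + 28451) = √(-6*2 + 28451) = √(-12 + 28451) = √28439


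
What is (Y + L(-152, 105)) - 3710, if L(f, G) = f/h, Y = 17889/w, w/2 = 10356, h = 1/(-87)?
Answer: 65690619/6904 ≈ 9514.9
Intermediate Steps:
h = -1/87 ≈ -0.011494
w = 20712 (w = 2*10356 = 20712)
Y = 5963/6904 (Y = 17889/20712 = 17889*(1/20712) = 5963/6904 ≈ 0.86370)
L(f, G) = -87*f (L(f, G) = f/(-1/87) = f*(-87) = -87*f)
(Y + L(-152, 105)) - 3710 = (5963/6904 - 87*(-152)) - 3710 = (5963/6904 + 13224) - 3710 = 91304459/6904 - 3710 = 65690619/6904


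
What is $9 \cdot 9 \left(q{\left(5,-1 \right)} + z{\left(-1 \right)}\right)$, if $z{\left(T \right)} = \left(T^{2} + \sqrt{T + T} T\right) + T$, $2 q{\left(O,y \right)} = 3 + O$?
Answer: $324 - 81 i \sqrt{2} \approx 324.0 - 114.55 i$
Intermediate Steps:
$q{\left(O,y \right)} = \frac{3}{2} + \frac{O}{2}$ ($q{\left(O,y \right)} = \frac{3 + O}{2} = \frac{3}{2} + \frac{O}{2}$)
$z{\left(T \right)} = T + T^{2} + \sqrt{2} T^{\frac{3}{2}}$ ($z{\left(T \right)} = \left(T^{2} + \sqrt{2 T} T\right) + T = \left(T^{2} + \sqrt{2} \sqrt{T} T\right) + T = \left(T^{2} + \sqrt{2} T^{\frac{3}{2}}\right) + T = T + T^{2} + \sqrt{2} T^{\frac{3}{2}}$)
$9 \cdot 9 \left(q{\left(5,-1 \right)} + z{\left(-1 \right)}\right) = 9 \cdot 9 \left(\left(\frac{3}{2} + \frac{1}{2} \cdot 5\right) + \left(-1 + \left(-1\right)^{2} + \sqrt{2} \left(-1\right)^{\frac{3}{2}}\right)\right) = 81 \left(\left(\frac{3}{2} + \frac{5}{2}\right) + \left(-1 + 1 + \sqrt{2} \left(- i\right)\right)\right) = 81 \left(4 - i \sqrt{2}\right) = 324 - 81 i \sqrt{2}$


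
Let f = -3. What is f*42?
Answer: -126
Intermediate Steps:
f*42 = -3*42 = -126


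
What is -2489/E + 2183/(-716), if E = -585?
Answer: 505069/418860 ≈ 1.2058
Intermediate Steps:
-2489/E + 2183/(-716) = -2489/(-585) + 2183/(-716) = -2489*(-1/585) + 2183*(-1/716) = 2489/585 - 2183/716 = 505069/418860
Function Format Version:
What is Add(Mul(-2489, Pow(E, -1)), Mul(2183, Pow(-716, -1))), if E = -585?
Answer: Rational(505069, 418860) ≈ 1.2058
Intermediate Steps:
Add(Mul(-2489, Pow(E, -1)), Mul(2183, Pow(-716, -1))) = Add(Mul(-2489, Pow(-585, -1)), Mul(2183, Pow(-716, -1))) = Add(Mul(-2489, Rational(-1, 585)), Mul(2183, Rational(-1, 716))) = Add(Rational(2489, 585), Rational(-2183, 716)) = Rational(505069, 418860)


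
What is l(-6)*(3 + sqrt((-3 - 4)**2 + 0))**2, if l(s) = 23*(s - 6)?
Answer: -27600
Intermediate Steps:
l(s) = -138 + 23*s (l(s) = 23*(-6 + s) = -138 + 23*s)
l(-6)*(3 + sqrt((-3 - 4)**2 + 0))**2 = (-138 + 23*(-6))*(3 + sqrt((-3 - 4)**2 + 0))**2 = (-138 - 138)*(3 + sqrt((-7)**2 + 0))**2 = -276*(3 + sqrt(49 + 0))**2 = -276*(3 + sqrt(49))**2 = -276*(3 + 7)**2 = -276*10**2 = -276*100 = -27600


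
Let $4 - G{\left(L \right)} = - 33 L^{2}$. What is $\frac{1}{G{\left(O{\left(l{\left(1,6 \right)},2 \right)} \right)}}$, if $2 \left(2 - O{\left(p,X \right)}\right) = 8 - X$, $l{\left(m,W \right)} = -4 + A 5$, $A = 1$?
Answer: $\frac{1}{37} \approx 0.027027$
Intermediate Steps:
$l{\left(m,W \right)} = 1$ ($l{\left(m,W \right)} = -4 + 1 \cdot 5 = -4 + 5 = 1$)
$O{\left(p,X \right)} = -2 + \frac{X}{2}$ ($O{\left(p,X \right)} = 2 - \frac{8 - X}{2} = 2 + \left(-4 + \frac{X}{2}\right) = -2 + \frac{X}{2}$)
$G{\left(L \right)} = 4 + 33 L^{2}$ ($G{\left(L \right)} = 4 - - 33 L^{2} = 4 + 33 L^{2}$)
$\frac{1}{G{\left(O{\left(l{\left(1,6 \right)},2 \right)} \right)}} = \frac{1}{4 + 33 \left(-2 + \frac{1}{2} \cdot 2\right)^{2}} = \frac{1}{4 + 33 \left(-2 + 1\right)^{2}} = \frac{1}{4 + 33 \left(-1\right)^{2}} = \frac{1}{4 + 33 \cdot 1} = \frac{1}{4 + 33} = \frac{1}{37}$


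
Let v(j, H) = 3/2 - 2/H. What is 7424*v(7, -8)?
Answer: 12992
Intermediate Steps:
v(j, H) = 3/2 - 2/H (v(j, H) = 3*(1/2) - 2/H = 3/2 - 2/H)
7424*v(7, -8) = 7424*(3/2 - 2/(-8)) = 7424*(3/2 - 2*(-1/8)) = 7424*(3/2 + 1/4) = 7424*(7/4) = 12992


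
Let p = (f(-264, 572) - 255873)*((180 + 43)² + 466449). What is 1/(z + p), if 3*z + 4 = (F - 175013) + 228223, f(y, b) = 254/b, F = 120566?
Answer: -11/1452832988839 ≈ -7.5714e-12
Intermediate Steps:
z = 57924 (z = -4/3 + ((120566 - 175013) + 228223)/3 = -4/3 + (-54447 + 228223)/3 = -4/3 + (⅓)*173776 = -4/3 + 173776/3 = 57924)
p = -1452833626003/11 (p = (254/572 - 255873)*((180 + 43)² + 466449) = (254*(1/572) - 255873)*(223² + 466449) = (127/286 - 255873)*(49729 + 466449) = -73179551/286*516178 = -1452833626003/11 ≈ -1.3208e+11)
1/(z + p) = 1/(57924 - 1452833626003/11) = 1/(-1452832988839/11) = -11/1452832988839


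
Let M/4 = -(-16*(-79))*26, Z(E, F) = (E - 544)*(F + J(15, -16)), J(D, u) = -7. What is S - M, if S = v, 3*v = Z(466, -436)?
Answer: 142974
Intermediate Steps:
Z(E, F) = (-544 + E)*(-7 + F) (Z(E, F) = (E - 544)*(F - 7) = (-544 + E)*(-7 + F))
v = 11518 (v = (3808 - 544*(-436) - 7*466 + 466*(-436))/3 = (3808 + 237184 - 3262 - 203176)/3 = (⅓)*34554 = 11518)
S = 11518
M = -131456 (M = 4*(-(-16*(-79))*26) = 4*(-1264*26) = 4*(-1*32864) = 4*(-32864) = -131456)
S - M = 11518 - 1*(-131456) = 11518 + 131456 = 142974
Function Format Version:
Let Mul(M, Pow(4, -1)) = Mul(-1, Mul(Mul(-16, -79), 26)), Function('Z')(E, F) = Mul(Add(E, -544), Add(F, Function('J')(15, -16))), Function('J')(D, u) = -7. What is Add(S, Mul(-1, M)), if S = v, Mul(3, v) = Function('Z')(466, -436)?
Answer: 142974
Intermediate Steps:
Function('Z')(E, F) = Mul(Add(-544, E), Add(-7, F)) (Function('Z')(E, F) = Mul(Add(E, -544), Add(F, -7)) = Mul(Add(-544, E), Add(-7, F)))
v = 11518 (v = Mul(Rational(1, 3), Add(3808, Mul(-544, -436), Mul(-7, 466), Mul(466, -436))) = Mul(Rational(1, 3), Add(3808, 237184, -3262, -203176)) = Mul(Rational(1, 3), 34554) = 11518)
S = 11518
M = -131456 (M = Mul(4, Mul(-1, Mul(Mul(-16, -79), 26))) = Mul(4, Mul(-1, Mul(1264, 26))) = Mul(4, Mul(-1, 32864)) = Mul(4, -32864) = -131456)
Add(S, Mul(-1, M)) = Add(11518, Mul(-1, -131456)) = Add(11518, 131456) = 142974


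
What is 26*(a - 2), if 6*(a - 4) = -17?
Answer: -65/3 ≈ -21.667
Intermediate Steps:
a = 7/6 (a = 4 + (1/6)*(-17) = 4 - 17/6 = 7/6 ≈ 1.1667)
26*(a - 2) = 26*(7/6 - 2) = 26*(-5/6) = -65/3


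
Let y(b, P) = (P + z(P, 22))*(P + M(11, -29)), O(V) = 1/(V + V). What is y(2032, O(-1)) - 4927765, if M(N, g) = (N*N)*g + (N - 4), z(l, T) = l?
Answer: -9848525/2 ≈ -4.9243e+6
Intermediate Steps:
O(V) = 1/(2*V)
M(N, g) = -4 + N + g*N² (M(N, g) = N²*g + (-4 + N) = g*N² + (-4 + N) = -4 + N + g*N²)
y(b, P) = 2*P*(-3502 + P) (y(b, P) = (P + P)*(P + (-4 + 11 - 29*11²)) = (2*P)*(P + (-4 + 11 - 29*121)) = (2*P)*(P + (-4 + 11 - 3509)) = (2*P)*(P - 3502) = (2*P)*(-3502 + P) = 2*P*(-3502 + P))
y(2032, O(-1)) - 4927765 = 2*((½)/(-1))*(-3502 + (½)/(-1)) - 4927765 = 2*((½)*(-1))*(-3502 + (½)*(-1)) - 4927765 = 2*(-½)*(-3502 - ½) - 4927765 = 2*(-½)*(-7005/2) - 4927765 = 7005/2 - 4927765 = -9848525/2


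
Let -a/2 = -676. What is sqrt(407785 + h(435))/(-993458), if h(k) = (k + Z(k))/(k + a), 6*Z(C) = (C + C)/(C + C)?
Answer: -7*sqrt(956724799818)/10651856676 ≈ -0.00064279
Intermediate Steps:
a = 1352 (a = -2*(-676) = 1352)
Z(C) = 1/6 (Z(C) = ((C + C)/(C + C))/6 = ((2*C)/((2*C)))/6 = ((2*C)*(1/(2*C)))/6 = (1/6)*1 = 1/6)
h(k) = (1/6 + k)/(1352 + k) (h(k) = (k + 1/6)/(k + 1352) = (1/6 + k)/(1352 + k))
sqrt(407785 + h(435))/(-993458) = sqrt(407785 + (1/6 + 435)/(1352 + 435))/(-993458) = sqrt(407785 + (2611/6)/1787)*(-1/993458) = sqrt(407785 + (1/1787)*(2611/6))*(-1/993458) = sqrt(407785 + 2611/10722)*(-1/993458) = sqrt(4372273381/10722)*(-1/993458) = (7*sqrt(956724799818)/10722)*(-1/993458) = -7*sqrt(956724799818)/10651856676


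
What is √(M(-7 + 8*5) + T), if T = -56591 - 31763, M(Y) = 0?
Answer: I*√88354 ≈ 297.24*I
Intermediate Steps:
T = -88354
√(M(-7 + 8*5) + T) = √(0 - 88354) = √(-88354) = I*√88354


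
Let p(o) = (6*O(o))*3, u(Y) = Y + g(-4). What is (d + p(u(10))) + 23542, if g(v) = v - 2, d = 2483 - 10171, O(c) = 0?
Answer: 15854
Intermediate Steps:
d = -7688
g(v) = -2 + v
u(Y) = -6 + Y (u(Y) = Y + (-2 - 4) = Y - 6 = -6 + Y)
p(o) = 0 (p(o) = (6*0)*3 = 0*3 = 0)
(d + p(u(10))) + 23542 = (-7688 + 0) + 23542 = -7688 + 23542 = 15854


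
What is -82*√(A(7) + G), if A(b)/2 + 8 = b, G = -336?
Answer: -1066*I*√2 ≈ -1507.6*I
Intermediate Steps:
A(b) = -16 + 2*b
-82*√(A(7) + G) = -82*√((-16 + 2*7) - 336) = -82*√((-16 + 14) - 336) = -82*√(-2 - 336) = -1066*I*√2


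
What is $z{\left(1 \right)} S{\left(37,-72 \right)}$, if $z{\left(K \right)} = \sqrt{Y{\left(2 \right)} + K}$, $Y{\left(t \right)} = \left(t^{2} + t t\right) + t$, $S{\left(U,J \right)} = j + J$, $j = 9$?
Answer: $- 63 \sqrt{11} \approx -208.95$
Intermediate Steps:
$S{\left(U,J \right)} = 9 + J$
$Y{\left(t \right)} = t + 2 t^{2}$ ($Y{\left(t \right)} = \left(t^{2} + t^{2}\right) + t = 2 t^{2} + t = t + 2 t^{2}$)
$z{\left(K \right)} = \sqrt{10 + K}$ ($z{\left(K \right)} = \sqrt{2 \left(1 + 2 \cdot 2\right) + K} = \sqrt{2 \left(1 + 4\right) + K} = \sqrt{2 \cdot 5 + K} = \sqrt{10 + K}$)
$z{\left(1 \right)} S{\left(37,-72 \right)} = \sqrt{10 + 1} \left(9 - 72\right) = \sqrt{11} \left(-63\right) = - 63 \sqrt{11}$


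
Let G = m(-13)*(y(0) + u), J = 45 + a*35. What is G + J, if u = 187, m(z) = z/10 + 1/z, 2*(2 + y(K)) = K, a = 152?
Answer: 132867/26 ≈ 5110.3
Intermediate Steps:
y(K) = -2 + K/2
m(z) = 1/z + z/10 (m(z) = z*(⅒) + 1/z = z/10 + 1/z = 1/z + z/10)
J = 5365 (J = 45 + 152*35 = 45 + 5320 = 5365)
G = -6623/26 (G = (1/(-13) + (⅒)*(-13))*((-2 + (½)*0) + 187) = (-1/13 - 13/10)*((-2 + 0) + 187) = -179*(-2 + 187)/130 = -179/130*185 = -6623/26 ≈ -254.73)
G + J = -6623/26 + 5365 = 132867/26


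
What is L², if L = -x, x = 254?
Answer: 64516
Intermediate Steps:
L = -254 (L = -1*254 = -254)
L² = (-254)² = 64516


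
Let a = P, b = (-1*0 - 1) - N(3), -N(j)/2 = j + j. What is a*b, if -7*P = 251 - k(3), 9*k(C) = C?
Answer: -8272/21 ≈ -393.90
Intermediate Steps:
k(C) = C/9
P = -752/21 (P = -(251 - 3/9)/7 = -(251 - 1*⅓)/7 = -(251 - ⅓)/7 = -⅐*752/3 = -752/21 ≈ -35.810)
N(j) = -4*j (N(j) = -2*(j + j) = -4*j)
b = 11 (b = (-1*0 - 1) - (-4)*3 = (0 - 1) - 1*(-12) = -1 + 12 = 11)
a = -752/21 ≈ -35.810
a*b = -752/21*11 = -8272/21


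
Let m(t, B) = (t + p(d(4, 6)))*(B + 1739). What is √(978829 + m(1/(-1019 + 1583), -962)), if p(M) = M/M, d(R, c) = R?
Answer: √8655810789/94 ≈ 989.75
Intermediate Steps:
p(M) = 1
m(t, B) = (1 + t)*(1739 + B) (m(t, B) = (t + 1)*(B + 1739) = (1 + t)*(1739 + B))
√(978829 + m(1/(-1019 + 1583), -962)) = √(978829 + (1739 - 962 + 1739/(-1019 + 1583) - 962/(-1019 + 1583))) = √(978829 + (1739 - 962 + 1739/564 - 962/564)) = √(978829 + (1739 - 962 + 1739*(1/564) - 962*1/564)) = √(978829 + (1739 - 962 + 37/12 - 481/282)) = √(978829 + 146335/188) = √(184166187/188) = √8655810789/94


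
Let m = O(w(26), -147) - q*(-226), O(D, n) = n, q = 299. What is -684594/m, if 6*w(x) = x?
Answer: -684594/67427 ≈ -10.153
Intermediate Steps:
w(x) = x/6
m = 67427 (m = -147 - 299*(-226) = -147 - 1*(-67574) = -147 + 67574 = 67427)
-684594/m = -684594/67427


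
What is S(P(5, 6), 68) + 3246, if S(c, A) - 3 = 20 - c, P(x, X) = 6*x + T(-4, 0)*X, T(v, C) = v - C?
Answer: 3263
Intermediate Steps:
P(x, X) = -4*X + 6*x (P(x, X) = 6*x + (-4 - 1*0)*X = 6*x + (-4 + 0)*X = 6*x - 4*X = -4*X + 6*x)
S(c, A) = 23 - c (S(c, A) = 3 + (20 - c) = 23 - c)
S(P(5, 6), 68) + 3246 = (23 - (-4*6 + 6*5)) + 3246 = (23 - (-24 + 30)) + 3246 = (23 - 1*6) + 3246 = (23 - 6) + 3246 = 17 + 3246 = 3263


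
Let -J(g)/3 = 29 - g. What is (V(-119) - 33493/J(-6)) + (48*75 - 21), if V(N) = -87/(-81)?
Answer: 3684607/945 ≈ 3899.1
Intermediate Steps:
J(g) = -87 + 3*g (J(g) = -3*(29 - g) = -87 + 3*g)
V(N) = 29/27 (V(N) = -87*(-1/81) = 29/27)
(V(-119) - 33493/J(-6)) + (48*75 - 21) = (29/27 - 33493/(-87 + 3*(-6))) + (48*75 - 21) = (29/27 - 33493/(-87 - 18)) + (3600 - 21) = (29/27 - 33493/(-105)) + 3579 = (29/27 - 33493*(-1/105)) + 3579 = (29/27 + 33493/105) + 3579 = 302452/945 + 3579 = 3684607/945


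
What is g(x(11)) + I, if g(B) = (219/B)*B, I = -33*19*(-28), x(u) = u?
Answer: 17775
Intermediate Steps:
I = 17556 (I = -627*(-28) = 17556)
g(B) = 219
g(x(11)) + I = 219 + 17556 = 17775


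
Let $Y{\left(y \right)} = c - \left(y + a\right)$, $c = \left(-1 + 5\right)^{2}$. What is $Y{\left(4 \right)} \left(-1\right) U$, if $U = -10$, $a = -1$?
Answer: $130$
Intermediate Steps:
$c = 16$ ($c = 4^{2} = 16$)
$Y{\left(y \right)} = 17 - y$ ($Y{\left(y \right)} = 16 - \left(y - 1\right) = 16 - \left(-1 + y\right) = 17 - y$)
$Y{\left(4 \right)} \left(-1\right) U = \left(17 - 4\right) \left(-1\right) \left(-10\right) = 13 \left(-1\right) \left(-10\right) = \left(-13\right) \left(-10\right) = 130$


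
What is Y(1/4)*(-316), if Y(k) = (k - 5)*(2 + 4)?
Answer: 9006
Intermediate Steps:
Y(k) = -30 + 6*k (Y(k) = (-5 + k)*6 = -30 + 6*k)
Y(1/4)*(-316) = (-30 + 6/4)*(-316) = (-30 + 6*(¼))*(-316) = (-30 + 3/2)*(-316) = -57/2*(-316) = 9006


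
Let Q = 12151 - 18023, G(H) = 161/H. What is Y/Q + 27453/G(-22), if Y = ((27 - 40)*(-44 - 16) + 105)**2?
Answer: -3672587577/945392 ≈ -3884.7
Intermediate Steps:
Q = -5872
Y = 783225 (Y = (-13*(-60) + 105)**2 = (780 + 105)**2 = 885**2 = 783225)
Y/Q + 27453/G(-22) = 783225/(-5872) + 27453/((161/(-22))) = 783225*(-1/5872) + 27453/((161*(-1/22))) = -783225/5872 + 27453/(-161/22) = -783225/5872 + 27453*(-22/161) = -783225/5872 - 603966/161 = -3672587577/945392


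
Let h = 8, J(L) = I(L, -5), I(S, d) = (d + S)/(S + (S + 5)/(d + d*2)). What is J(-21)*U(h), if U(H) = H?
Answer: 240/23 ≈ 10.435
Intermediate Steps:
I(S, d) = (S + d)/(S + (5 + S)/(3*d)) (I(S, d) = (S + d)/(S + (5 + S)/(d + 2*d)) = (S + d)/(S + (5 + S)/((3*d))) = (S + d)/(S + (5 + S)*(1/(3*d))) = (S + d)/(S + (5 + S)/(3*d)))
J(L) = -15*(-5 + L)/(5 - 14*L) (J(L) = 3*(-5)*(L - 5)/(5 + L + 3*L*(-5)) = 3*(-5)*(-5 + L)/(5 + L - 15*L) = 3*(-5)*(-5 + L)/(5 - 14*L) = -15*(-5 + L)/(5 - 14*L))
J(-21)*U(h) = (15*(5 - 1*(-21))/(5 - 14*(-21)))*8 = (15*(5 + 21)/(5 + 294))*8 = (15*26/299)*8 = (15*(1/299)*26)*8 = (30/23)*8 = 240/23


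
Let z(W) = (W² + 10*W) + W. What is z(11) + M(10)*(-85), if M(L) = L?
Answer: -608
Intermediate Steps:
z(W) = W² + 11*W
z(11) + M(10)*(-85) = 11*(11 + 11) + 10*(-85) = 11*22 - 850 = 242 - 850 = -608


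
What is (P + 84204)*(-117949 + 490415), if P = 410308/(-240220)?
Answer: 1883474389383638/60055 ≈ 3.1362e+10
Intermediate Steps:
P = -102577/60055 (P = 410308*(-1/240220) = -102577/60055 ≈ -1.7081)
(P + 84204)*(-117949 + 490415) = (-102577/60055 + 84204)*(-117949 + 490415) = (5056768643/60055)*372466 = 1883474389383638/60055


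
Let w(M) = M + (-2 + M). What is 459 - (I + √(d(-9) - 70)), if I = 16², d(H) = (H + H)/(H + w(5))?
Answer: 203 - 2*I*√13 ≈ 203.0 - 7.2111*I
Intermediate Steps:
w(M) = -2 + 2*M
d(H) = 2*H/(8 + H) (d(H) = (H + H)/(H + (-2 + 2*5)) = (2*H)/(H + (-2 + 10)) = (2*H)/(H + 8) = (2*H)/(8 + H) = 2*H/(8 + H))
I = 256
459 - (I + √(d(-9) - 70)) = 459 - (256 + √(2*(-9)/(8 - 9) - 70)) = 459 - (256 + √(2*(-9)/(-1) - 70)) = 459 - (256 + √(2*(-9)*(-1) - 70)) = 459 - (256 + √(18 - 70)) = 459 - (256 + √(-52)) = 459 - (256 + 2*I*√13) = 459 + (-256 - 2*I*√13) = 203 - 2*I*√13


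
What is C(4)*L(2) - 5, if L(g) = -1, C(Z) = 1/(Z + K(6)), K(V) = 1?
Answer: -26/5 ≈ -5.2000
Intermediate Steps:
C(Z) = 1/(1 + Z) (C(Z) = 1/(Z + 1) = 1/(1 + Z))
C(4)*L(2) - 5 = -1/(1 + 4) - 5 = -1/5 - 5 = (⅕)*(-1) - 5 = -⅕ - 5 = -26/5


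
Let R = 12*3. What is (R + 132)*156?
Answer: 26208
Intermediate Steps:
R = 36
(R + 132)*156 = (36 + 132)*156 = 168*156 = 26208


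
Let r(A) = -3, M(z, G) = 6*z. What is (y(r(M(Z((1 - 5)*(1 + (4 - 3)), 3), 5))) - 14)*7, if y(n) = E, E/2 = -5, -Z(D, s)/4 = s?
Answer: -168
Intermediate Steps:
Z(D, s) = -4*s
E = -10 (E = 2*(-5) = -10)
y(n) = -10
(y(r(M(Z((1 - 5)*(1 + (4 - 3)), 3), 5))) - 14)*7 = (-10 - 14)*7 = -24*7 = -168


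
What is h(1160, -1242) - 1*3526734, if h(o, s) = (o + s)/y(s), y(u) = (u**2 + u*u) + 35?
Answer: -10880549247724/3085163 ≈ -3.5267e+6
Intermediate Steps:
y(u) = 35 + 2*u**2 (y(u) = (u**2 + u**2) + 35 = 2*u**2 + 35 = 35 + 2*u**2)
h(o, s) = (o + s)/(35 + 2*s**2)
h(1160, -1242) - 1*3526734 = (1160 - 1242)/(35 + 2*(-1242)**2) - 1*3526734 = -82/(35 + 2*1542564) - 3526734 = -82/(35 + 3085128) - 3526734 = -82/3085163 - 3526734 = -10880549247724/3085163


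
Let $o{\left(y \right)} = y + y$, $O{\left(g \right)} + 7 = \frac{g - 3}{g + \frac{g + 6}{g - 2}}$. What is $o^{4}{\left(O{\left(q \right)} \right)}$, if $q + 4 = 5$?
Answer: $\frac{2560000}{81} \approx 31605.0$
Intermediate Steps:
$q = 1$ ($q = -4 + 5 = 1$)
$O{\left(g \right)} = -7 + \frac{-3 + g}{g + \frac{6 + g}{-2 + g}}$ ($O{\left(g \right)} = -7 + \frac{g - 3}{g + \frac{g + 6}{g - 2}} = -7 + \frac{-3 + g}{g + \frac{6 + g}{-2 + g}}$)
$o{\left(y \right)} = 2 y$
$o^{4}{\left(O{\left(q \right)} \right)} = \left(2 \frac{2 \left(-18 + 1 - 3 \cdot 1^{2}\right)}{6 + 1^{2} - 1}\right)^{4} = \left(2 \frac{2 \left(-18 + 1 - 3\right)}{6 + 1 - 1}\right)^{4} = \left(2 \frac{2 \left(-18 + 1 - 3\right)}{6}\right)^{4} = \left(2 \cdot 2 \cdot \frac{1}{6} \left(-20\right)\right)^{4} = \left(2 \left(- \frac{20}{3}\right)\right)^{4} = \left(- \frac{40}{3}\right)^{4} = \frac{2560000}{81}$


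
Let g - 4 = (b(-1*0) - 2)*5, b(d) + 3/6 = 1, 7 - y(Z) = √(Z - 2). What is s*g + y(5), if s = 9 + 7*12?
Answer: -637/2 - √3 ≈ -320.23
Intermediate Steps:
y(Z) = 7 - √(-2 + Z) (y(Z) = 7 - √(Z - 2) = 7 - √(-2 + Z))
b(d) = ½ (b(d) = -½ + 1 = ½)
s = 93 (s = 9 + 84 = 93)
g = -7/2 (g = 4 + (½ - 2)*5 = 4 - 3/2*5 = 4 - 15/2 = -7/2 ≈ -3.5000)
s*g + y(5) = 93*(-7/2) + (7 - √(-2 + 5)) = -651/2 + (7 - √3) = -637/2 - √3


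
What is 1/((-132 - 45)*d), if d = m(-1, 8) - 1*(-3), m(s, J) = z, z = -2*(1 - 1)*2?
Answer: -1/531 ≈ -0.0018832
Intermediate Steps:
z = 0 (z = -2*0*2 = 0*2 = 0)
m(s, J) = 0
d = 3 (d = 0 - 1*(-3) = 0 + 3 = 3)
1/((-132 - 45)*d) = 1/((-132 - 45)*3) = 1/(-177*3) = 1/(-531) = -1/531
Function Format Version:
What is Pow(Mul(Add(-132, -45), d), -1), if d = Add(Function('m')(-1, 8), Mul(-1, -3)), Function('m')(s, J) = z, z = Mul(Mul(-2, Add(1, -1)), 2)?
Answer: Rational(-1, 531) ≈ -0.0018832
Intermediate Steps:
z = 0 (z = Mul(Mul(-2, 0), 2) = Mul(0, 2) = 0)
Function('m')(s, J) = 0
d = 3 (d = Add(0, Mul(-1, -3)) = Add(0, 3) = 3)
Pow(Mul(Add(-132, -45), d), -1) = Pow(Mul(Add(-132, -45), 3), -1) = Pow(Mul(-177, 3), -1) = Pow(-531, -1) = Rational(-1, 531)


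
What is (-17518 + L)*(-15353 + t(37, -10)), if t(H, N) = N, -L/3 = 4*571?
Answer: 374396310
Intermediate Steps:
L = -6852 (L = -12*571 = -3*2284 = -6852)
(-17518 + L)*(-15353 + t(37, -10)) = (-17518 - 6852)*(-15353 - 10) = -24370*(-15363) = 374396310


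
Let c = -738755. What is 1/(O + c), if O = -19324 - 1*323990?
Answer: -1/1082069 ≈ -9.2416e-7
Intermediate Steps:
O = -343314 (O = -19324 - 323990 = -343314)
1/(O + c) = 1/(-343314 - 738755) = 1/(-1082069) = -1/1082069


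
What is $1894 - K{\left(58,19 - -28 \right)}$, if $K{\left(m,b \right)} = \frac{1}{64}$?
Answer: $\frac{121215}{64} \approx 1894.0$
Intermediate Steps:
$K{\left(m,b \right)} = \frac{1}{64}$
$1894 - K{\left(58,19 - -28 \right)} = 1894 - \frac{1}{64} = \frac{121215}{64}$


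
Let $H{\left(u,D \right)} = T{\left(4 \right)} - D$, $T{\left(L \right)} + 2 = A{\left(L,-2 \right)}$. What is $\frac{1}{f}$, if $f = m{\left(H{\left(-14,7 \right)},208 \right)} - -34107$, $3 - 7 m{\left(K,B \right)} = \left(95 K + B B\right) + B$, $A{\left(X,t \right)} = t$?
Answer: $\frac{7}{196325} \approx 3.5655 \cdot 10^{-5}$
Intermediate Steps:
$T{\left(L \right)} = -4$ ($T{\left(L \right)} = -2 - 2 = -4$)
$H{\left(u,D \right)} = -4 - D$
$m{\left(K,B \right)} = \frac{3}{7} - \frac{95 K}{7} - \frac{B}{7} - \frac{B^{2}}{7}$ ($m{\left(K,B \right)} = \frac{3}{7} - \frac{\left(95 K + B B\right) + B}{7} = \frac{3}{7} - \frac{\left(95 K + B^{2}\right) + B}{7} = \frac{3}{7} - \frac{\left(B^{2} + 95 K\right) + B}{7} = \frac{3}{7} - \frac{B + B^{2} + 95 K}{7} = \frac{3}{7} - \left(\frac{B}{7} + \frac{B^{2}}{7} + \frac{95 K}{7}\right) = \frac{3}{7} - \frac{95 K}{7} - \frac{B}{7} - \frac{B^{2}}{7}$)
$f = \frac{196325}{7}$ ($f = \left(\frac{3}{7} - \frac{95 \left(-4 - 7\right)}{7} - \frac{208}{7} - \frac{208^{2}}{7}\right) - -34107 = \left(\frac{3}{7} - \frac{95 \left(-4 - 7\right)}{7} - \frac{208}{7} - \frac{43264}{7}\right) + 34107 = \left(\frac{3}{7} - - \frac{1045}{7} - \frac{208}{7} - \frac{43264}{7}\right) + 34107 = \left(\frac{3}{7} + \frac{1045}{7} - \frac{208}{7} - \frac{43264}{7}\right) + 34107 = - \frac{42424}{7} + 34107 = \frac{196325}{7} \approx 28046.0$)
$\frac{1}{f} = \frac{1}{\frac{196325}{7}} = \frac{7}{196325}$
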